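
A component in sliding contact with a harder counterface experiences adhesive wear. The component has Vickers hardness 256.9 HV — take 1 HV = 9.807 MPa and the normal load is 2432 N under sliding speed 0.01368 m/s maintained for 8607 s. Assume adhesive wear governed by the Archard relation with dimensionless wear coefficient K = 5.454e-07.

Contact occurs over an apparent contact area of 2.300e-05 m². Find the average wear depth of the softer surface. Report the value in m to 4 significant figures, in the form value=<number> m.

value=2.695e-06 m

The computation carries full float precision, and the intermediates are printed rounded, and one final rounding, at 4 significant digits.
Path length L = v·t = 0.01368 m/s × 8607 s = 117.7 m.
Hardness H = 256.9 HV × 9.807 MPa/HV = 2519 MPa = 2.519e+09 Pa.
Collected in SI base units: W = 2432 N, H = 2.519e+09 Pa, K = 5.454e-07.
The Archard volume V = K·W·L/H = 5.454e-07 · 2432 · 117.7 / 2.519e+09 = 6.199e-11 m³.
Mean wear depth h = V/A = 6.199e-11 / 2.300e-05 = 2.695e-06 m.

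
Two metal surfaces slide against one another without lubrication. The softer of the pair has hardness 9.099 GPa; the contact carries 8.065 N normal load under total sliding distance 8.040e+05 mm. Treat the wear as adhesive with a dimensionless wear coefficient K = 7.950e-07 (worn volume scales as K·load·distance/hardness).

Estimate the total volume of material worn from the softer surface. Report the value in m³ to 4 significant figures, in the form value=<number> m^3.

The computation holds full float precision — the intermediates are displayed rounded — one final rounding: four significant figures.
Convert: Distance covered L = 8.040e+05 mm = 804.0 m.
Convert: Hardness H = 9.099 GPa = 9.099e+09 Pa.
SI base units throughout: W = 8.065 N, H = 9.099e+09 Pa, K = 7.950e-07.
Archard volume V = K·W·L/H = 7.950e-07 · 8.065 · 804.0 / 9.099e+09 = 5.665e-13 m³.

value=5.665e-13 m^3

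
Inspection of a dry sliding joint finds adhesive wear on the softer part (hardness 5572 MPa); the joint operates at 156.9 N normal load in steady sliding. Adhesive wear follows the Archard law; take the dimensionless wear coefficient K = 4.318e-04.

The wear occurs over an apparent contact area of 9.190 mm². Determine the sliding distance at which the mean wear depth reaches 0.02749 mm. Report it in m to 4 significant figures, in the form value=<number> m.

The computation maintains full precision — intermediate values are printed rounded — rounded once at the end to four significant figures.
Hardness H = 5572 MPa = 5.572e+09 Pa.
Contact area A = 9.190 mm² = 9.190e-06 m².
Depth limit h_lim = 0.02749 mm = 2.749e-05 m.
In SI base units: W = 156.9 N, H = 5.572e+09 Pa, K = 4.318e-04.
Allowed volume V_lim = h_lim·A = 2.749e-05 · 9.190e-06 = 2.526e-10 m³.
Thus life L = V_lim·H/(K·W) = 2.526e-10 · 5.572e+09 / (4.318e-04 · 156.9) = 20.78 m.

value=20.78 m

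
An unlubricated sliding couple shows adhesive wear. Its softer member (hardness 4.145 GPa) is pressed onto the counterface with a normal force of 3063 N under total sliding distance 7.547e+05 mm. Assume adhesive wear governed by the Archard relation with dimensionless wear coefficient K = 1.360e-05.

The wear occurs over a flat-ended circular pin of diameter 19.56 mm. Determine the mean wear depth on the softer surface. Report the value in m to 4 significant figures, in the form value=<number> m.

The computation keeps exact precision. Intermediate values appear rounded. Rounded just once, at four significant figures.
Path length L = 7.547e+05 mm = 754.7 m.
Hardness H = 4.145 GPa = 4.145e+09 Pa.
Pin diameter d = 19.56 mm = 0.01956 m. Contact area A = π·d²/4 = π·(0.01956 m)²/4 = 3.005e-04 m².
Collected in SI base units: W = 3063 N, H = 4.145e+09 Pa, K = 1.360e-05.
Wear volume V = K·W·L/H = 1.360e-05 · 3063 · 754.7 / 4.145e+09 = 7.585e-09 m³.
Average depth h = V/A = 7.585e-09 / 3.005e-04 = 2.524e-05 m.

value=2.524e-05 m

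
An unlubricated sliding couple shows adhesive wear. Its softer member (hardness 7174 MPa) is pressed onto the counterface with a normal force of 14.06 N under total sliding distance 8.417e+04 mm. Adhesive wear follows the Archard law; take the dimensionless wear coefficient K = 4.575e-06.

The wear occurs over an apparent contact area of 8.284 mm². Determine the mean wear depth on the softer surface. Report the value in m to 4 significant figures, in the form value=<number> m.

All arithmetic carries exact precision; intermediates are shown rounded, and one last rounding: 4 significant digits.
Sliding distance L = 8.417e+04 mm = 84.17 m.
Hardness H = 7174 MPa = 7.174e+09 Pa.
Contact area A = 8.284 mm² = 8.284e-06 m².
Working in SI base units: W = 14.06 N, H = 7.174e+09 Pa, K = 4.575e-06.
Archard volume V = K·W·L/H = 4.575e-06 · 14.06 · 84.17 / 7.174e+09 = 7.547e-13 m³.
Mean depth h = V/A = 7.547e-13 / 8.284e-06 = 9.110e-08 m.

value=9.110e-08 m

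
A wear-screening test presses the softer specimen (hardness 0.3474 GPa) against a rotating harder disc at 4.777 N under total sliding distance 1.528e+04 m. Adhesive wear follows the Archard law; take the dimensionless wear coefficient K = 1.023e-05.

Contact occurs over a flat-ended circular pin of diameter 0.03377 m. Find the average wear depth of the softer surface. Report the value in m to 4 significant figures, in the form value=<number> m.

value=2.400e-06 m

Every step holds exact precision. Quoted intermediates are rounded — rounded once at the end, at four significant digits.
Convert: Hardness H = 0.3474 GPa = 3.474e+08 Pa.
Convert: Contact area A = π·d²/4 = π·(0.03377 m)²/4 = 8.957e-04 m².
SI base units throughout: W = 4.777 N, H = 3.474e+08 Pa, K = 1.023e-05.
By Archard's law, V = K·W·L/H = 1.023e-05 · 4.777 · 1.528e+04 / 3.474e+08 = 2.149e-09 m³.
Mean depth h = V/A = 2.149e-09 / 8.957e-04 = 2.400e-06 m.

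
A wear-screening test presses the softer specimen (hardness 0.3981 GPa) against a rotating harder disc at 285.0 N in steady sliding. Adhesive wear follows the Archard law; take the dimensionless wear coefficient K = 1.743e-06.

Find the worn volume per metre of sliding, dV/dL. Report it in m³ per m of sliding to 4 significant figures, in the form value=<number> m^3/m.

Each operation carries exact precision; displayed values are rounded; rounded just once: 4 significant figures.
Convert: Hardness H = 0.3981 GPa = 3.981e+08 Pa.
In SI base units, W = 285.0 N, H = 3.981e+08 Pa, K = 1.743e-06.
Volumetric rate dV/dL = K·W/H, per unit distance: 1.743e-06 · 285.0 / 3.981e+08 = 1.248e-12 m³/m.

value=1.248e-12 m^3/m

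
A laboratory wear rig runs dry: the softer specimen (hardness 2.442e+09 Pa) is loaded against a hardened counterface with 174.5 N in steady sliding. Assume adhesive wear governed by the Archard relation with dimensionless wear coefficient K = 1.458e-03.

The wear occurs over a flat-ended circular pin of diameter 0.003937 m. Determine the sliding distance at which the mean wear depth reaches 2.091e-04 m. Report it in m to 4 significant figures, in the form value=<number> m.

value=24.43 m

Intermediate values are displayed rounded; the algebra maintains full float precision — rounded just once to four significant figures.
Convert: Contact area A = π·d²/4 = π·(0.003937 m)²/4 = 1.217e-05 m².
In SI base units, W = 174.5 N, H = 2.442e+09 Pa, K = 1.458e-03.
Permissible volume V_lim = h_lim·A = 2.091e-04 · 1.217e-05 = 2.546e-09 m³.
Sliding life L = V_lim·H/(K·W) = 2.546e-09 · 2.442e+09 / (1.458e-03 · 174.5) = 24.43 m.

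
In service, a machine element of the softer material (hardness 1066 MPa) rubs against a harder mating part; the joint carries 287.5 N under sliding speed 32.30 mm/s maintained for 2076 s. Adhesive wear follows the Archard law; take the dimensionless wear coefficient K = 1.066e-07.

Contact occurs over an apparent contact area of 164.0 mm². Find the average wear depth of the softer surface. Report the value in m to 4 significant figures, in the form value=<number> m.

value=1.176e-08 m

Intermediates are shown rounded. All arithmetic runs at full precision. Rounded just once to 4 significant digits.
Convert: Sliding speed v = 32.30 mm/s = 0.03230 m/s. Distance L = v·t = 0.03230 m/s × 2076 s = 67.05 m.
Convert: Hardness H = 1066 MPa = 1.066e+09 Pa.
Convert: Contact area A = 164.0 mm² = 1.640e-04 m².
Restated in SI base units: W = 287.5 N, H = 1.066e+09 Pa, K = 1.066e-07.
Volume removed: V = K·W·L/H = 1.066e-07 · 287.5 · 67.05 / 1.066e+09 = 1.928e-12 m³.
Wear depth h = V/A = 1.928e-12 / 1.640e-04 = 1.176e-08 m.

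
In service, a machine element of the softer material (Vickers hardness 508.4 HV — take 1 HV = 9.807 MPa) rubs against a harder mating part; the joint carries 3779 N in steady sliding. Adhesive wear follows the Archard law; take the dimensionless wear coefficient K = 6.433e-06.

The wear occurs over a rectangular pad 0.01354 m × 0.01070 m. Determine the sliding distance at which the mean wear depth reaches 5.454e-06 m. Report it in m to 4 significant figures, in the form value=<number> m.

value=162.1 m

Intermediates are shown rounded, and each operation maintains exact precision — one final rounding: 4 significant figures.
Hardness H = 508.4 HV × 9.807 MPa/HV = 4986 MPa = 4.986e+09 Pa.
Contact area A = 0.01354 m × 0.01070 m = 1.449e-04 m².
In SI base units: W = 3779 N, H = 4.986e+09 Pa, K = 6.433e-06.
Limit volume V_lim = h_lim·A = 5.454e-06 · 1.449e-04 = 7.902e-10 m³.
Inverting, life L = V_lim·H/(K·W) = 7.902e-10 · 4.986e+09 / (6.433e-06 · 3779) = 162.1 m.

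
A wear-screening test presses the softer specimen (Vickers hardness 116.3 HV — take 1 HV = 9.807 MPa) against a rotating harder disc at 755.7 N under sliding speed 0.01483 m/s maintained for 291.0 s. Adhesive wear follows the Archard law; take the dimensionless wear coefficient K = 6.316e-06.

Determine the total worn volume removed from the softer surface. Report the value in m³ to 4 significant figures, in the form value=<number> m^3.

The algebra holds full float precision. Intermediate values are displayed rounded. Rounded once at the end: 4 significant digits.
Total distance L = v·t = 0.01483 m/s × 291.0 s = 4.316 m.
Hardness H = 116.3 HV × 9.807 MPa/HV = 1141 MPa = 1.141e+09 Pa.
In SI base units, W = 755.7 N, H = 1.141e+09 Pa, K = 6.316e-06.
Apply Archard: V = K·W·L/H = 6.316e-06 · 755.7 · 4.316 / 1.141e+09 = 1.806e-11 m³.

value=1.806e-11 m^3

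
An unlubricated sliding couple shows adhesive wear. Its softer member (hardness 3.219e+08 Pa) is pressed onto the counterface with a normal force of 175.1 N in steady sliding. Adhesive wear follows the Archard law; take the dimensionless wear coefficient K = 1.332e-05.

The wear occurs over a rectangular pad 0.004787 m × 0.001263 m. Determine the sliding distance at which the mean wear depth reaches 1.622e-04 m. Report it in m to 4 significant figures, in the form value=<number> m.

value=135.3 m

Each operation maintains exact precision — intermediate values are shown rounded — one last rounding: 4 significant digits.
Convert: Contact area A = 0.004787 m × 0.001263 m = 6.046e-06 m².
In SI base units: W = 175.1 N, H = 3.219e+08 Pa, K = 1.332e-05.
At the depth limit, V_lim = h_lim·A = 1.622e-04 · 6.046e-06 = 9.807e-10 m³.
Life L = V_lim·H/(K·W) = 9.807e-10 · 3.219e+08 / (1.332e-05 · 175.1) = 135.3 m.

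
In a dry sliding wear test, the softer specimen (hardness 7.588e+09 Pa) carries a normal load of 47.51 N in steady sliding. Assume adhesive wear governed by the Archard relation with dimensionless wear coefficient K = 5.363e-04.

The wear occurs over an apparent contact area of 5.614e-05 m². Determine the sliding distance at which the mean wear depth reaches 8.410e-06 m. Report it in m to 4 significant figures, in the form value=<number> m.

value=140.6 m

The algebra keeps full precision. The intermediates are displayed rounded. Rounded once at the end, at 4 significant digits.
In SI base units, W = 47.51 N, H = 7.588e+09 Pa, K = 5.363e-04.
Allowed volume V_lim = h_lim·A = 8.410e-06 · 5.614e-05 = 4.721e-10 m³.
Life L = V_lim·H/(K·W) = 4.721e-10 · 7.588e+09 / (5.363e-04 · 47.51) = 140.6 m.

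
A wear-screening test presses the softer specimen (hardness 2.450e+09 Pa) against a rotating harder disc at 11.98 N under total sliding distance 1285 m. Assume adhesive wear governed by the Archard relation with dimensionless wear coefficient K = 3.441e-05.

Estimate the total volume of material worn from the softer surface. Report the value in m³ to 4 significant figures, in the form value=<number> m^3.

Every step keeps full precision — printed values are rounded — one last rounding, at 4 significant digits.
In SI base units: W = 11.98 N, H = 2.450e+09 Pa, K = 3.441e-05.
Wear volume V = K·W·L/H = 3.441e-05 · 11.98 · 1285 / 2.450e+09 = 2.162e-10 m³.

value=2.162e-10 m^3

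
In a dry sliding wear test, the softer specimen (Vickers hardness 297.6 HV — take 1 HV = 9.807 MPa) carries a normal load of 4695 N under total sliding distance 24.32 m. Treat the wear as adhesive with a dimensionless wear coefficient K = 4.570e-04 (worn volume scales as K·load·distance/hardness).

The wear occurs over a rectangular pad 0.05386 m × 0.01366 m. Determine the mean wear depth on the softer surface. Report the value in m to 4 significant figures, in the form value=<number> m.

Intermediate values are shown rounded — each operation keeps full float precision. Rounded just once, at 4 significant digits.
Hardness H = 297.6 HV × 9.807 MPa/HV = 2919 MPa = 2.919e+09 Pa.
Contact area A = 0.05386 m × 0.01366 m = 7.357e-04 m².
Restated in SI base units: W = 4695 N, H = 2.919e+09 Pa, K = 4.570e-04.
Wear volume V = K·W·L/H = 4.570e-04 · 4695 · 24.32 / 2.919e+09 = 1.788e-08 m³.
Mean depth h = V/A = 1.788e-08 / 7.357e-04 = 2.430e-05 m.

value=2.430e-05 m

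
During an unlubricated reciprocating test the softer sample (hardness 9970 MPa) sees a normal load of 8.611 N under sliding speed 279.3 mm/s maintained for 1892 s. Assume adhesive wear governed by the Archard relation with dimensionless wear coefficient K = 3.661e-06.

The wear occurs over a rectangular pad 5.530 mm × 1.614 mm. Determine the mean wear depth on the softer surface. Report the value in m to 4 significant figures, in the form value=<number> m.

value=1.872e-07 m

All working math runs at full float precision. Quoted intermediates are rounded. Rounded once at the end to four significant digits.
Convert: Sliding speed v = 279.3 mm/s = 0.2793 m/s. Distance covered L = v·t = 0.2793 m/s × 1892 s = 528.4 m.
Convert: Hardness H = 9970 MPa = 9.970e+09 Pa.
Convert: Pad sides 5.530 mm × 1.614 mm = 0.005530 m × 0.001614 m. Contact area A = 0.005530 m × 0.001614 m = 8.925e-06 m².
As SI base values: W = 8.611 N, H = 9.970e+09 Pa, K = 3.661e-06.
By Archard's law, V = K·W·L/H = 3.661e-06 · 8.611 · 528.4 / 9.970e+09 = 1.671e-12 m³.
Average depth h = V/A = 1.671e-12 / 8.925e-06 = 1.872e-07 m.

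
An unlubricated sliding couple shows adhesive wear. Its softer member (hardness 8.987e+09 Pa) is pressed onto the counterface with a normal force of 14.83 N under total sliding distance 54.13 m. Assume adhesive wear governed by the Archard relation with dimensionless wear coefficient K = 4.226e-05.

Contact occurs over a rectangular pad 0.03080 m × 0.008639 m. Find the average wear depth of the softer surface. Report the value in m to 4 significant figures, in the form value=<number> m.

value=1.419e-08 m

The algebra maintains full float precision — intermediate values are displayed rounded — rounded just once, at four significant figures.
Contact area A = 0.03080 m × 0.008639 m = 2.661e-04 m².
Working in SI base units: W = 14.83 N, H = 8.987e+09 Pa, K = 4.226e-05.
Worn volume V = K·W·L/H = 4.226e-05 · 14.83 · 54.13 / 8.987e+09 = 3.775e-12 m³.
Mean wear depth h = V/A = 3.775e-12 / 2.661e-04 = 1.419e-08 m.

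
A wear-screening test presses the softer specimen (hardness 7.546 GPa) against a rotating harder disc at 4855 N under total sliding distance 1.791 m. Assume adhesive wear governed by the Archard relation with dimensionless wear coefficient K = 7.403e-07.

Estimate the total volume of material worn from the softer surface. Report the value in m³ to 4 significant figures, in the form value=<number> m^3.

Intermediates appear rounded, and every step holds exact precision, and rounded just once: four significant figures.
Convert: Hardness H = 7.546 GPa = 7.546e+09 Pa.
Expressed in SI base units: W = 4855 N, H = 7.546e+09 Pa, K = 7.403e-07.
Worn volume V = K·W·L/H = 7.403e-07 · 4855 · 1.791 / 7.546e+09 = 8.531e-13 m³.

value=8.531e-13 m^3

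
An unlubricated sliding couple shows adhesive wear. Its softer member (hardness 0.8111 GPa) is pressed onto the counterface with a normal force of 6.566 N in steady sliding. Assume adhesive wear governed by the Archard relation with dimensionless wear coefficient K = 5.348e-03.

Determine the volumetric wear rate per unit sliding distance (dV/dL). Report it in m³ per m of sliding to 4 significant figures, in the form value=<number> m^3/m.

value=4.329e-11 m^3/m

Intermediate values are displayed rounded. Each operation keeps exact precision, and a single final rounding: four significant digits.
Convert: Hardness H = 0.8111 GPa = 8.111e+08 Pa.
Restated in SI base units: W = 6.566 N, H = 8.111e+08 Pa, K = 5.348e-03.
Volumetric rate dV/dL = K·W/H — distance-free: 5.348e-03 · 6.566 / 8.111e+08 = 4.329e-11 m³/m.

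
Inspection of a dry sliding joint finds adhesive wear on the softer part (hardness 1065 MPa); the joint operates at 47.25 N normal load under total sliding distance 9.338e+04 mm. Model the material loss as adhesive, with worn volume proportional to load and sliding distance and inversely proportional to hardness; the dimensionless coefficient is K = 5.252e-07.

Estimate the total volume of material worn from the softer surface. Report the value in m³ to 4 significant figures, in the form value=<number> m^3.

Every step holds full float precision — intermediate values appear rounded. Rounded just once: four significant figures.
The distance L = 9.338e+04 mm = 93.38 m.
Hardness H = 1065 MPa = 1.065e+09 Pa.
In SI base units: W = 47.25 N, H = 1.065e+09 Pa, K = 5.252e-07.
Apply Archard: V = K·W·L/H = 5.252e-07 · 47.25 · 93.38 / 1.065e+09 = 2.176e-12 m³.

value=2.176e-12 m^3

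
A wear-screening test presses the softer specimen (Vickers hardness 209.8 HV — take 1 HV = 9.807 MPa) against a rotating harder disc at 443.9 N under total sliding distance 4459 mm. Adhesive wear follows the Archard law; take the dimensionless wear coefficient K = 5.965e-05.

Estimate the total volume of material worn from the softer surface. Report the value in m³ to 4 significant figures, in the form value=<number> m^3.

All arithmetic carries exact precision — printed values are rounded. Rounded just once to 4 significant figures.
Distance covered L = 4459 mm = 4.459 m.
Hardness H = 209.8 HV × 9.807 MPa/HV = 2058 MPa = 2.058e+09 Pa.
Restated in SI base units: W = 443.9 N, H = 2.058e+09 Pa, K = 5.965e-05.
Volume removed: V = K·W·L/H = 5.965e-05 · 443.9 · 4.459 / 2.058e+09 = 5.738e-11 m³.

value=5.738e-11 m^3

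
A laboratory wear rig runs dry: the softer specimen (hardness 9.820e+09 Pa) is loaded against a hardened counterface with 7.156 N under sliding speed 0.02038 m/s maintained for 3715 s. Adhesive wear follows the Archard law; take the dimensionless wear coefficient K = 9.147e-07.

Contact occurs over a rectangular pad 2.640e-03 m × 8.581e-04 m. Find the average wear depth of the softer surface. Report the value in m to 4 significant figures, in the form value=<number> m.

value=2.228e-08 m

Quoted intermediates are rounded. Every step holds full float precision, and rounded just once, at 4 significant figures.
Convert: The distance L = v·t = 0.02038 m/s × 3715 s = 75.71 m.
Convert: Contact area A = 2.640e-03 m × 8.581e-04 m = 2.265e-06 m².
As SI base values: W = 7.156 N, H = 9.820e+09 Pa, K = 9.147e-07.
Archard relation: V = K·W·L/H = 9.147e-07 · 7.156 · 75.71 / 9.820e+09 = 5.047e-14 m³.
Mean depth h = V/A = 5.047e-14 / 2.265e-06 = 2.228e-08 m.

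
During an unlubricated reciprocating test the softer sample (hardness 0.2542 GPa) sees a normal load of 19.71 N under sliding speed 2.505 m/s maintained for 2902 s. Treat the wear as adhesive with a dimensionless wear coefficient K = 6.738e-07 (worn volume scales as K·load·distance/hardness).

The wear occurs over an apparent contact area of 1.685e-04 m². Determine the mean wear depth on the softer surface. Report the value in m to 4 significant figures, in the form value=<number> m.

Every step carries full float precision, and intermediate values appear rounded; rounded once at the end to four significant digits.
Convert: Sliding distance L = v·t = 2.505 m/s × 2902 s = 7270 m.
Convert: Hardness H = 0.2542 GPa = 2.542e+08 Pa.
SI base units throughout: W = 19.71 N, H = 2.542e+08 Pa, K = 6.738e-07.
The Archard volume V = K·W·L/H = 6.738e-07 · 19.71 · 7270 / 2.542e+08 = 3.798e-10 m³.
Depth h = V/A = 3.798e-10 / 1.685e-04 = 2.254e-06 m.

value=2.254e-06 m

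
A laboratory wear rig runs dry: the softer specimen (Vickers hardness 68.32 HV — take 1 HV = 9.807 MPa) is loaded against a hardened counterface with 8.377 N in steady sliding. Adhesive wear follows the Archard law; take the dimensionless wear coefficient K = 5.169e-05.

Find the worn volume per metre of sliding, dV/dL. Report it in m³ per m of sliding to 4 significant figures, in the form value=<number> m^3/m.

value=6.463e-13 m^3/m

The computation keeps full precision; intermediates appear rounded. Rounded once at the end, at 4 significant figures.
Convert: Hardness H = 68.32 HV × 9.807 MPa/HV = 670.0 MPa = 6.700e+08 Pa.
Restated in SI base units: W = 8.377 N, H = 6.700e+08 Pa, K = 5.169e-05.
Sliding wear rate dV/dL = K·W/H, per unit distance: 5.169e-05 · 8.377 / 6.700e+08 = 6.463e-13 m³/m.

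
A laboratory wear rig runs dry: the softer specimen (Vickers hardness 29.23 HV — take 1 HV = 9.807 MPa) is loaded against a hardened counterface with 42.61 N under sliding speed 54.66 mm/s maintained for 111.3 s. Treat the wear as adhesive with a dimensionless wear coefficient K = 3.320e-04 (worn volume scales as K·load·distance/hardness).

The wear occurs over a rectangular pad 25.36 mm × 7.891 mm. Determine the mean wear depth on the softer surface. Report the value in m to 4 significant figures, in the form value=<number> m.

The intermediates are printed rounded, and the computation runs at full float precision, and a lone final rounding: 4 significant digits.
Convert: Sliding speed v = 54.66 mm/s = 0.05466 m/s. Distance L = v·t = 0.05466 m/s × 111.3 s = 6.084 m.
Convert: Hardness H = 29.23 HV × 9.807 MPa/HV = 286.7 MPa = 2.867e+08 Pa.
Convert: Pad sides 25.36 mm × 7.891 mm = 0.02536 m × 0.007891 m. Contact area A = 0.02536 m × 0.007891 m = 2.001e-04 m².
In SI base units, W = 42.61 N, H = 2.867e+08 Pa, K = 3.320e-04.
Archard relation: V = K·W·L/H = 3.320e-04 · 42.61 · 6.084 / 2.867e+08 = 3.002e-10 m³.
Average depth h = V/A = 3.002e-10 / 2.001e-04 = 1.500e-06 m.

value=1.500e-06 m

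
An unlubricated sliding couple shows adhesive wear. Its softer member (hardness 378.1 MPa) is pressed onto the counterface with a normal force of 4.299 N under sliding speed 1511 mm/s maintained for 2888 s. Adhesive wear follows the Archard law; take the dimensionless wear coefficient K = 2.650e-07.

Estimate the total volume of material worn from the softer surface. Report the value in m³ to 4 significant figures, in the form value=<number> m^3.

The computation carries full precision, and quoted intermediates are rounded — a single final rounding, at four significant figures.
Convert: Sliding speed v = 1511 mm/s = 1.511 m/s. Total distance L = v·t = 1.511 m/s × 2888 s = 4364 m.
Convert: Hardness H = 378.1 MPa = 3.781e+08 Pa.
Working in SI base units: W = 4.299 N, H = 3.781e+08 Pa, K = 2.650e-07.
Archard volume V = K·W·L/H = 2.650e-07 · 4.299 · 4364 / 3.781e+08 = 1.315e-11 m³.

value=1.315e-11 m^3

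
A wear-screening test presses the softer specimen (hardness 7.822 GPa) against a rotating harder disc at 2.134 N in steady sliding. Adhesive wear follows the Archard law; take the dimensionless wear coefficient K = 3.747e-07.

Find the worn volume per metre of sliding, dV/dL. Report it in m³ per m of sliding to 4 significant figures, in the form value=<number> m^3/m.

value=1.022e-16 m^3/m

Every step runs at exact precision, and printed values are rounded; rounded once at the end, at 4 significant figures.
Hardness H = 7.822 GPa = 7.822e+09 Pa.
As SI base values: W = 2.134 N, H = 7.822e+09 Pa, K = 3.747e-07.
Sliding wear rate dV/dL = K·W/H (no L dependence): 3.747e-07 · 2.134 / 7.822e+09 = 1.022e-16 m³/m.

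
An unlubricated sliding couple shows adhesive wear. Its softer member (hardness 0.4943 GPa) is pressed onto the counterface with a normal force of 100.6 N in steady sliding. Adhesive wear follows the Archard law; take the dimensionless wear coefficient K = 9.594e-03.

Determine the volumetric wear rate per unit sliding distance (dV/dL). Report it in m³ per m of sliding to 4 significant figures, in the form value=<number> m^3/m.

Intermediate values appear rounded; all working math keeps exact precision — rounded once at the end, at 4 significant digits.
Convert: Hardness H = 0.4943 GPa = 4.943e+08 Pa.
In SI base units, W = 100.6 N, H = 4.943e+08 Pa, K = 9.594e-03.
Rate of wear dV/dL = K·W/H, per unit distance: 9.594e-03 · 100.6 / 4.943e+08 = 1.953e-09 m³/m.

value=1.953e-09 m^3/m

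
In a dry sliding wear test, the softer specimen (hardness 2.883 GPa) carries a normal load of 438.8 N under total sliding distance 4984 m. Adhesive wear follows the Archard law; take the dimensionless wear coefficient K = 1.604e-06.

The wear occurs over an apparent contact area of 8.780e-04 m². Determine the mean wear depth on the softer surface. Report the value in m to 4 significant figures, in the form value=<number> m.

Intermediate values are printed rounded. The computation maintains full precision; rounded once at the end, at four significant digits.
Hardness H = 2.883 GPa = 2.883e+09 Pa.
In SI base units: W = 438.8 N, H = 2.883e+09 Pa, K = 1.604e-06.
Volume removed: V = K·W·L/H = 1.604e-06 · 438.8 · 4984 / 2.883e+09 = 1.217e-09 m³.
Mean wear depth h = V/A = 1.217e-09 / 8.780e-04 = 1.386e-06 m.

value=1.386e-06 m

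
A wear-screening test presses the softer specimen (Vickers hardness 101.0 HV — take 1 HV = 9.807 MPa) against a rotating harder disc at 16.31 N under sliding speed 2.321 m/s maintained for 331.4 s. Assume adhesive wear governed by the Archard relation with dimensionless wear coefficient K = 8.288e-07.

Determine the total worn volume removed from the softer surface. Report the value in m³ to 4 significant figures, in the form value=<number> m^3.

Intermediate values are printed rounded. The algebra runs at full float precision; one last rounding to four significant digits.
Total distance L = v·t = 2.321 m/s × 331.4 s = 769.2 m.
Hardness H = 101.0 HV × 9.807 MPa/HV = 990.5 MPa = 9.905e+08 Pa.
As SI base values: W = 16.31 N, H = 9.905e+08 Pa, K = 8.288e-07.
Worn volume V = K·W·L/H = 8.288e-07 · 16.31 · 769.2 / 9.905e+08 = 1.050e-11 m³.

value=1.050e-11 m^3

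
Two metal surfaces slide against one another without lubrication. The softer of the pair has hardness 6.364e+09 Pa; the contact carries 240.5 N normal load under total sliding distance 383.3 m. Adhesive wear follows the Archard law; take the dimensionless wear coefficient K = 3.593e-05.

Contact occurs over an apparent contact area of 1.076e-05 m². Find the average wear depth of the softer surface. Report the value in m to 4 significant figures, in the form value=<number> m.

Intermediate values are printed rounded. The algebra maintains full float precision; a lone final rounding, at 4 significant digits.
Expressed in SI base units: W = 240.5 N, H = 6.364e+09 Pa, K = 3.593e-05.
Volume removed: V = K·W·L/H = 3.593e-05 · 240.5 · 383.3 / 6.364e+09 = 5.205e-10 m³.
Mean depth h = V/A = 5.205e-10 / 1.076e-05 = 4.837e-05 m.

value=4.837e-05 m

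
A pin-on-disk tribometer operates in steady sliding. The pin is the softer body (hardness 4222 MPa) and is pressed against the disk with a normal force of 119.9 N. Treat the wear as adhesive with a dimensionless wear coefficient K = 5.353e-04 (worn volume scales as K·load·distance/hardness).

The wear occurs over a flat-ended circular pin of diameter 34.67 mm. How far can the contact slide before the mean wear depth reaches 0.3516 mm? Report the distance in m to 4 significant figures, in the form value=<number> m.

The intermediates are displayed rounded. The algebra keeps exact precision. Rounded just once, at four significant digits.
Convert: Hardness H = 4222 MPa = 4.222e+09 Pa.
Convert: Pin diameter d = 34.67 mm = 0.03467 m. Contact area A = π·d²/4 = π·(0.03467 m)²/4 = 9.441e-04 m².
Convert: Depth limit h_lim = 0.3516 mm = 3.516e-04 m.
Expressed in SI base units: W = 119.9 N, H = 4.222e+09 Pa, K = 5.353e-04.
At the depth limit, V_lim = h_lim·A = 3.516e-04 · 9.441e-04 = 3.319e-07 m³.
Inverting, life L = V_lim·H/(K·W) = 3.319e-07 · 4.222e+09 / (5.353e-04 · 119.9) = 2.183e+04 m.

value=2.183e+04 m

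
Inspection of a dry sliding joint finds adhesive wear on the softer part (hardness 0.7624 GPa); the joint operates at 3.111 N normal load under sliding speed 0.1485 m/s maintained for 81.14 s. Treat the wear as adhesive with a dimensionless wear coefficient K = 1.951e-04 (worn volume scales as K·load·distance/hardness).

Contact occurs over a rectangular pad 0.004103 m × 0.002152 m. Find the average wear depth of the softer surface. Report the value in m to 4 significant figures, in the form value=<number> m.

value=1.086e-06 m

Intermediate values appear rounded — the algebra runs at full float precision. Rounded once at the end to four significant digits.
Convert: The distance L = v·t = 0.1485 m/s × 81.14 s = 12.05 m.
Convert: Hardness H = 0.7624 GPa = 7.624e+08 Pa.
Convert: Contact area A = 0.004103 m × 0.002152 m = 8.830e-06 m².
Restated in SI base units: W = 3.111 N, H = 7.624e+08 Pa, K = 1.951e-04.
Archard relation: V = K·W·L/H = 1.951e-04 · 3.111 · 12.05 / 7.624e+08 = 9.593e-12 m³.
Depth of wear h = V/A = 9.593e-12 / 8.830e-06 = 1.086e-06 m.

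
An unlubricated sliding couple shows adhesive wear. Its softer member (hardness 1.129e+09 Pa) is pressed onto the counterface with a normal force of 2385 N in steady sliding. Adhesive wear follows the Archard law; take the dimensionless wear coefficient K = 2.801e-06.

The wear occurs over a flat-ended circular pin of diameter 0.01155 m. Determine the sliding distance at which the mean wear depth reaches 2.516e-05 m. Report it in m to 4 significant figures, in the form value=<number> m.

value=445.5 m

The algebra carries full precision — the intermediates are displayed rounded, and one final rounding: four significant digits.
Convert: Contact area A = π·d²/4 = π·(0.01155 m)²/4 = 1.048e-04 m².
Restated in SI base units: W = 2385 N, H = 1.129e+09 Pa, K = 2.801e-06.
Limit volume V_lim = h_lim·A = 2.516e-05 · 1.048e-04 = 2.636e-09 m³.
Life L = V_lim·H/(K·W) = 2.636e-09 · 1.129e+09 / (2.801e-06 · 2385) = 445.5 m.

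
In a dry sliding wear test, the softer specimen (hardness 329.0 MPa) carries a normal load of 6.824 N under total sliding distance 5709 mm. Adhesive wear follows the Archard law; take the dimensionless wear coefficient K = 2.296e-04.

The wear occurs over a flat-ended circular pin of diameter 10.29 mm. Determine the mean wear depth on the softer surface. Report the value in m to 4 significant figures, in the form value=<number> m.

Intermediates appear rounded. All arithmetic holds exact precision. Rounded just once: four significant digits.
Convert: Total distance L = 5709 mm = 5.709 m.
Convert: Hardness H = 329.0 MPa = 3.290e+08 Pa.
Convert: Pin diameter d = 10.29 mm = 0.01029 m. Contact area A = π·d²/4 = π·(0.01029 m)²/4 = 8.316e-05 m².
Working in SI base units: W = 6.824 N, H = 3.290e+08 Pa, K = 2.296e-04.
Wear volume V = K·W·L/H = 2.296e-04 · 6.824 · 5.709 / 3.290e+08 = 2.719e-11 m³.
Wear depth h = V/A = 2.719e-11 / 8.316e-05 = 3.269e-07 m.

value=3.269e-07 m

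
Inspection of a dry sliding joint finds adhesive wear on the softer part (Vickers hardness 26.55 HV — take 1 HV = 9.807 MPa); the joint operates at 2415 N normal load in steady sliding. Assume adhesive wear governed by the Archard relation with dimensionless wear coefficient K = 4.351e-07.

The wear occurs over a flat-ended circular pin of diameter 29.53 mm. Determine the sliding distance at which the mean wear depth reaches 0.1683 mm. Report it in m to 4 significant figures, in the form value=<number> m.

value=2.856e+04 m

Displayed values are rounded. Each operation keeps full precision. Rounded just once, at 4 significant figures.
Convert: Hardness H = 26.55 HV × 9.807 MPa/HV = 260.4 MPa = 2.604e+08 Pa.
Convert: Pin diameter d = 29.53 mm = 0.02953 m. Contact area A = π·d²/4 = π·(0.02953 m)²/4 = 6.849e-04 m².
Convert: Depth limit h_lim = 0.1683 mm = 1.683e-04 m.
In SI base units, W = 2415 N, H = 2.604e+08 Pa, K = 4.351e-07.
Volume at the limit: V_lim = h_lim·A = 1.683e-04 · 6.849e-04 = 1.153e-07 m³.
Sliding life L = V_lim·H/(K·W) = 1.153e-07 · 2.604e+08 / (4.351e-07 · 2415) = 2.856e+04 m.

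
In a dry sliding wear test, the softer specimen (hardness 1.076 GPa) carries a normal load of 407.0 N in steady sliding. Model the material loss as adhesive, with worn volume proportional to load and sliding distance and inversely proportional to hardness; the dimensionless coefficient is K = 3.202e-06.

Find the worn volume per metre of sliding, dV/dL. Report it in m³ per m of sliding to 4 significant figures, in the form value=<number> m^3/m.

value=1.211e-12 m^3/m

Quoted intermediates are rounded; every step maintains full float precision; rounded just once, at four significant figures.
Hardness H = 1.076 GPa = 1.076e+09 Pa.
In SI base units: W = 407.0 N, H = 1.076e+09 Pa, K = 3.202e-06.
Rate of wear dV/dL = K·W/H, per unit distance: 3.202e-06 · 407.0 / 1.076e+09 = 1.211e-12 m³/m.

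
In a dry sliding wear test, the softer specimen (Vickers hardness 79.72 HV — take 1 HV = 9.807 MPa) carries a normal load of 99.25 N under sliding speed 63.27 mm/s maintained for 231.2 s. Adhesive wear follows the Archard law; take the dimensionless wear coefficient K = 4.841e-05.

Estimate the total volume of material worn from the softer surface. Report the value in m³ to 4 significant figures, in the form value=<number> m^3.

Every step runs at full precision — the intermediates are shown rounded — rounded once at the end: 4 significant digits.
Sliding speed v = 63.27 mm/s = 0.06327 m/s. Path length L = v·t = 0.06327 m/s × 231.2 s = 14.63 m.
Hardness H = 79.72 HV × 9.807 MPa/HV = 781.8 MPa = 7.818e+08 Pa.
Collected in SI base units: W = 99.25 N, H = 7.818e+08 Pa, K = 4.841e-05.
Apply Archard: V = K·W·L/H = 4.841e-05 · 99.25 · 14.63 / 7.818e+08 = 8.990e-11 m³.

value=8.990e-11 m^3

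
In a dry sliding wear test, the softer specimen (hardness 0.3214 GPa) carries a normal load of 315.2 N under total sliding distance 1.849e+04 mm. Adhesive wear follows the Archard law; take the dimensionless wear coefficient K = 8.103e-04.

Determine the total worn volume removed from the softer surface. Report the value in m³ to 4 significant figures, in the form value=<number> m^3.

value=1.469e-08 m^3

The intermediates are displayed rounded — the algebra keeps full float precision, and one last rounding, at four significant digits.
Path length L = 1.849e+04 mm = 18.49 m.
Hardness H = 0.3214 GPa = 3.214e+08 Pa.
Expressed in SI base units: W = 315.2 N, H = 3.214e+08 Pa, K = 8.103e-04.
By Archard's law, V = K·W·L/H = 8.103e-04 · 315.2 · 18.49 / 3.214e+08 = 1.469e-08 m³.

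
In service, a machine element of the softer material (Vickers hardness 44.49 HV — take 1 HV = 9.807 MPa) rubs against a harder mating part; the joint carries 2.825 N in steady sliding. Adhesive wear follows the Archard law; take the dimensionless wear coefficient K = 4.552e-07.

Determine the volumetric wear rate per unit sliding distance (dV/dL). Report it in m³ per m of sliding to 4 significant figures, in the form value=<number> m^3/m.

The algebra carries full float precision. Intermediate values appear rounded, and one last rounding: 4 significant figures.
Convert: Hardness H = 44.49 HV × 9.807 MPa/HV = 436.3 MPa = 4.363e+08 Pa.
Expressed in SI base units: W = 2.825 N, H = 4.363e+08 Pa, K = 4.552e-07.
The wear rate dV/dL = K·W/H (independent of L): 4.552e-07 · 2.825 / 4.363e+08 = 2.947e-15 m³/m.

value=2.947e-15 m^3/m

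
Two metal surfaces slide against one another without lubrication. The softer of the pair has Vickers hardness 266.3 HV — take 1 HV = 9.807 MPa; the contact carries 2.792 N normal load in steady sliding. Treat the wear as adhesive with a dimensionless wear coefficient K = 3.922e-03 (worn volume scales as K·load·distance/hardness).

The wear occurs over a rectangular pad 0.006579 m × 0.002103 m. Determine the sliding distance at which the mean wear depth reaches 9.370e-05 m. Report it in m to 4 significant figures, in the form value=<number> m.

The computation runs at exact precision. The intermediates are printed rounded — one last rounding, at 4 significant figures.
Convert: Hardness H = 266.3 HV × 9.807 MPa/HV = 2612 MPa = 2.612e+09 Pa.
Convert: Contact area A = 0.006579 m × 0.002103 m = 1.384e-05 m².
SI base units throughout: W = 2.792 N, H = 2.612e+09 Pa, K = 3.922e-03.
Volume at the limit: V_lim = h_lim·A = 9.370e-05 · 1.384e-05 = 1.296e-09 m³.
Sliding life L = V_lim·H/(K·W) = 1.296e-09 · 2.612e+09 / (3.922e-03 · 2.792) = 309.2 m.

value=309.2 m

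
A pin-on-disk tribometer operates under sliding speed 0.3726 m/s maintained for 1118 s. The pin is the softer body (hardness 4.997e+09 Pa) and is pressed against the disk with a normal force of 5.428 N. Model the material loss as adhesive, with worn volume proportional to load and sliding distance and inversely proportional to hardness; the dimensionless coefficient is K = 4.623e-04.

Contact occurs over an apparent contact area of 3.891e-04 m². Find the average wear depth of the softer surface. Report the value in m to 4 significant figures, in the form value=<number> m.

value=5.376e-07 m

The intermediates are shown rounded. All arithmetic holds full precision. Rounded just once: four significant figures.
Convert: Total distance L = v·t = 0.3726 m/s × 1118 s = 416.6 m.
In SI base units, W = 5.428 N, H = 4.997e+09 Pa, K = 4.623e-04.
Archard relation: V = K·W·L/H = 4.623e-04 · 5.428 · 416.6 / 4.997e+09 = 2.092e-10 m³.
Mean depth h = V/A = 2.092e-10 / 3.891e-04 = 5.376e-07 m.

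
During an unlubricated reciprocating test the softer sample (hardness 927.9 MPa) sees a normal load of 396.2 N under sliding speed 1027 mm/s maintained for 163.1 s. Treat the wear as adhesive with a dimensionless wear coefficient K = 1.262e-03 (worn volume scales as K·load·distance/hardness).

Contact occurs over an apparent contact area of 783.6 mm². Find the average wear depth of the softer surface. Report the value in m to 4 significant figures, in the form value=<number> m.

value=1.152e-04 m

Each operation maintains full precision. Intermediates are printed rounded. Rounded just once, at 4 significant figures.
Convert: Sliding speed v = 1027 mm/s = 1.027 m/s. Sliding distance L = v·t = 1.027 m/s × 163.1 s = 167.5 m.
Convert: Hardness H = 927.9 MPa = 9.279e+08 Pa.
Convert: Contact area A = 783.6 mm² = 7.836e-04 m².
Expressed in SI base units: W = 396.2 N, H = 9.279e+08 Pa, K = 1.262e-03.
Archard relation: V = K·W·L/H = 1.262e-03 · 396.2 · 167.5 / 9.279e+08 = 9.026e-08 m³.
Mean wear depth h = V/A = 9.026e-08 / 7.836e-04 = 1.152e-04 m.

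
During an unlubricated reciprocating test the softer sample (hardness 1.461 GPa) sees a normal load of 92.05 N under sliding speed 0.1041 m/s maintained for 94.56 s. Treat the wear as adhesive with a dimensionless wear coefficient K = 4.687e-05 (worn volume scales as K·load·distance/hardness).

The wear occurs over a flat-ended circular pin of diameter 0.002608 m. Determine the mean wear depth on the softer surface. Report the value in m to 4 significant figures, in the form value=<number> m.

value=5.442e-06 m

Each operation runs at full precision — intermediate values are shown rounded. Rounded just once to 4 significant digits.
Distance covered L = v·t = 0.1041 m/s × 94.56 s = 9.844 m.
Hardness H = 1.461 GPa = 1.461e+09 Pa.
Contact area A = π·d²/4 = π·(0.002608 m)²/4 = 5.342e-06 m².
As SI base values: W = 92.05 N, H = 1.461e+09 Pa, K = 4.687e-05.
By Archard's law, V = K·W·L/H = 4.687e-05 · 92.05 · 9.844 / 1.461e+09 = 2.907e-11 m³.
Mean wear depth h = V/A = 2.907e-11 / 5.342e-06 = 5.442e-06 m.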